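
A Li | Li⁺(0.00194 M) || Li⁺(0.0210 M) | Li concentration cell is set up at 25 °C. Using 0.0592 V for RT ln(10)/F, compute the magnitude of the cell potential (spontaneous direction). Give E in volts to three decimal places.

For a concentration cell E°cell = 0. The 0.0210 M side is the cathode (reduction is favoured where [Li⁺] is higher).
With n = 1, E = −(0.0592/1) log([Li⁺]ₐₙ/[Li⁺]꜀ₐₜ) = −(0.0592/1) log(0.00194/0.021) = −(0.0592/1)(-1.034) = +0.061 V.

+0.061 V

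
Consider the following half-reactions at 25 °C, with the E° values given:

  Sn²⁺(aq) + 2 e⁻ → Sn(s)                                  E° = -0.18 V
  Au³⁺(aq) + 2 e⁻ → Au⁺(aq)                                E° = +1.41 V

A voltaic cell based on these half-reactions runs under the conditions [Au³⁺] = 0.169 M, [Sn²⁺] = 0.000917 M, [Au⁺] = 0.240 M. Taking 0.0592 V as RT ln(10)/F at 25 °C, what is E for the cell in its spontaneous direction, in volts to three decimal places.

Au³⁺/Au⁺ is the cathode (higher E°), Sn²⁺/Sn the anode: E°cell = +1.41 − (-0.18) = +1.59 V, n = 2.
Overall: Au³⁺(aq) + Sn(s) → Au⁺(aq) + Sn²⁺(aq)
Q = [Au⁺]·[Sn²⁺] / ([Au³⁺]); log Q = -2.885.
E = E° − (0.0592/n) log Q = +1.59 − (0.0592/2)(-2.885) = +1.675 V.

+1.675 V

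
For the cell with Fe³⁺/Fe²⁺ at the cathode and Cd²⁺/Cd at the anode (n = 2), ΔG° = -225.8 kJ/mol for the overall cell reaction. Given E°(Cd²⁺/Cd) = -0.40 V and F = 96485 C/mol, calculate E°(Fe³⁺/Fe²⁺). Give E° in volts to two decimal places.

+0.77 V

E°cell = −ΔG°/(nF) = −(-225.8×10³)/((2)(96485)) = +1.170 V.
Since Fe³⁺/Fe²⁺ is the cathode and Cd²⁺/Cd the anode, E°cell = E°(Fe³⁺/Fe²⁺) − E°(Cd²⁺/Cd).
So E°(Fe³⁺/Fe²⁺) = E°cell + E°(Cd²⁺/Cd) = +1.170 + (-0.40) = +0.77 V.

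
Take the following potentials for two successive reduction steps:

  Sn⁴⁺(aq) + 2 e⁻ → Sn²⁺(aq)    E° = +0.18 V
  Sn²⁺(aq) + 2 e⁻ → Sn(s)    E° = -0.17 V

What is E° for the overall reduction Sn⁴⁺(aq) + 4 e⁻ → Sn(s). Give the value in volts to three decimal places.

Standard free energies of sequential steps add: ΔG°₃ = ΔG°₁ + ΔG°₂, so n₃E°₃ = n₁E°₁ + n₂E°₂.
E°₃ = (2×+0.18 + 2×-0.17) / 4 = (+0.020) / 4 = +0.005 V.

+0.005 V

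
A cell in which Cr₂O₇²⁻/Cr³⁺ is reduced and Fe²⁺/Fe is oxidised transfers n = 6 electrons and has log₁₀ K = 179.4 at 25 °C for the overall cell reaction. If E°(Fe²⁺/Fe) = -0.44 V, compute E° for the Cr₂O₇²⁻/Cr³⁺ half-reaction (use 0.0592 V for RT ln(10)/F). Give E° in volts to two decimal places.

E°cell = (0.0592/n)·log K = (0.0592/6)(179.4) = +1.770 V.
Since Cr₂O₇²⁻/Cr³⁺ is the cathode and Fe²⁺/Fe the anode, E°cell = E°(Cr₂O₇²⁻/Cr³⁺) − E°(Fe²⁺/Fe).
So E°(Cr₂O₇²⁻/Cr³⁺) = E°cell + E°(Fe²⁺/Fe) = +1.770 + (-0.44) = +1.33 V.

+1.33 V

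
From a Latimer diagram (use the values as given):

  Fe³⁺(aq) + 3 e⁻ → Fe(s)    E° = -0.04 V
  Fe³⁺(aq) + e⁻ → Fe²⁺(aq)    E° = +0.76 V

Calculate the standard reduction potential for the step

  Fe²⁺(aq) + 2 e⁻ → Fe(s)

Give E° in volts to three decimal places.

Sequential free energies add, so n₃E°₃ = n₁E°₁ + n₂E°₂.
With n₃ = 3, and the known step contributing 1×(+0.76) V, the unknown satisfies 2·E° = 3×(-0.04) − 1×(+0.76) = -0.880.
E° = -0.880 / 2 = -0.440 V.

-0.440 V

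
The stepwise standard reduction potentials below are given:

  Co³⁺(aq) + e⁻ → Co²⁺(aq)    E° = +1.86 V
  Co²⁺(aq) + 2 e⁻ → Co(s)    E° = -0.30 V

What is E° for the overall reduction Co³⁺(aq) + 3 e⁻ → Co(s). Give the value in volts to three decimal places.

+0.420 V

Since ΔG° = −nFE° is additive over sequential reductions, n₃E°₃ = n₁E°₁ + n₂E°₂.
E°₃ = (1×+1.86 + 2×-0.30) / 3 = (+1.260) / 3 = +0.420 V.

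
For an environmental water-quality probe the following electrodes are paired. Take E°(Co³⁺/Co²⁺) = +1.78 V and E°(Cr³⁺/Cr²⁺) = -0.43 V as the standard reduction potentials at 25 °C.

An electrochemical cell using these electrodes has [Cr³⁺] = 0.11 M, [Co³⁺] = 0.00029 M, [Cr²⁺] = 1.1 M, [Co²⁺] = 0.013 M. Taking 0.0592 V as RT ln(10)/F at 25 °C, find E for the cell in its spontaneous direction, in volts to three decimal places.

Co³⁺/Co²⁺ is the cathode (higher E°), Cr³⁺/Cr²⁺ the anode: E°cell = +1.78 − (-0.43) = +2.21 V, n = 1.
Overall: Co³⁺(aq) + Cr²⁺(aq) → Co²⁺(aq) + Cr³⁺(aq)
Q = [Co²⁺]·[Cr³⁺] / ([Co³⁺]·[Cr²⁺]); log Q = 0.652.
E = E° − (0.0592/n) log Q = +2.21 − (0.0592/1)(0.652) = +2.171 V.

+2.171 V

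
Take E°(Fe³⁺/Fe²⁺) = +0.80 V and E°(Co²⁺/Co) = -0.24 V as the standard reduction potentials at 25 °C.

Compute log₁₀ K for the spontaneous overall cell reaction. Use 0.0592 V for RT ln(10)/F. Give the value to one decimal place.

Cathode: Fe³⁺/Fe²⁺; anode: Co²⁺/Co. E°cell = +1.04 V, n = 2.
log K = nE°cell / 0.0592 = (2)(+1.04) / 0.0592 = 35.1.

35.1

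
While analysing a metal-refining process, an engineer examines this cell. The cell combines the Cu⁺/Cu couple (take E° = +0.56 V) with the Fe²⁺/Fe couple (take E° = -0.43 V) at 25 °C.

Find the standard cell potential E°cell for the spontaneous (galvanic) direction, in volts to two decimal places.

+0.99 V

The Cu⁺/Cu couple has the higher reduction potential, so it is the cathode; Fe²⁺/Fe is oxidised at the anode.
E°cell = E°(cathode) − E°(anode) = (+0.56) − (-0.43) = +0.99 V.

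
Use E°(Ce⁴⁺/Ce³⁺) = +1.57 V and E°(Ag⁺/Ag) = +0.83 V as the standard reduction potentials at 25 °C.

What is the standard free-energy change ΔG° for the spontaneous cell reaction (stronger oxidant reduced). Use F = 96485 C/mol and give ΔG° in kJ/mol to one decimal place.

Ce⁴⁺/Ce³⁺ (E° = +1.57 V) is the cathode; Ag⁺/Ag (E° = +0.83 V) is the anode, so E°cell = +0.74 V.
Balancing electrons gives n = 1 (lcm of 1 and 1).
ΔG° = −nFE° = −(1)(96485)(+0.74) = -71,399 J = -71.4 kJ/mol.

-71.4 kJ/mol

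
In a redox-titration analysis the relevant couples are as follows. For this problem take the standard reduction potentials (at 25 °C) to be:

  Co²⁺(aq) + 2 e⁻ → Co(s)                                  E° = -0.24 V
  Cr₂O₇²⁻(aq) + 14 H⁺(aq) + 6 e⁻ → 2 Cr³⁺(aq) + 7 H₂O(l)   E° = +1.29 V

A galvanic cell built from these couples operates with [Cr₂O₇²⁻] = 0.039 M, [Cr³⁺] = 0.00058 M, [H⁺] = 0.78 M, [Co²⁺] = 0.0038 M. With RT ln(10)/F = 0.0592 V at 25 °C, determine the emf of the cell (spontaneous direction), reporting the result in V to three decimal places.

Cr₂O₇²⁻/Cr³⁺ is the cathode (higher E°), Co²⁺/Co the anode: E°cell = +1.29 − (-0.24) = +1.53 V, n = 6.
Overall: Cr₂O₇²⁻(aq) + 14 H⁺(aq) + 3 Co(s) → 2 Cr³⁺(aq) + 7 H₂O(l) + 3 Co²⁺(aq)
Q = [Cr³⁺]^2·[Co²⁺]^3 / ([Cr₂O₇²⁻]·[H⁺]^14); log Q = -10.814.
E = E° − (0.0592/n) log Q = +1.53 − (0.0592/6)(-10.814) = +1.637 V.

+1.637 V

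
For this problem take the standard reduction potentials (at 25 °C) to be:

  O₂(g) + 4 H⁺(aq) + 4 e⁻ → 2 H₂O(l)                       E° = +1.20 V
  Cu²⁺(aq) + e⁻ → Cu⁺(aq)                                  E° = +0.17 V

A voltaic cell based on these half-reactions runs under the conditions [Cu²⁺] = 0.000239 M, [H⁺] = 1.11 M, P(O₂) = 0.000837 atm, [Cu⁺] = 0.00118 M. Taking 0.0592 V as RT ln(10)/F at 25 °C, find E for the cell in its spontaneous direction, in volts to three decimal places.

O₂/H₂O is the cathode (higher E°), Cu²⁺/Cu⁺ the anode: E°cell = +1.20 − (+0.17) = +1.03 V, n = 4.
Overall: O₂(g) + 4 H⁺(aq) + 4 Cu⁺(aq) → 2 H₂O(l) + 4 Cu²⁺(aq)
Q = [Cu²⁺]^4 / (P(O₂)·[H⁺]^4·[Cu⁺]^4); log Q = 0.122.
E = E° − (0.0592/n) log Q = +1.03 − (0.0592/4)(0.122) = +1.028 V.

+1.028 V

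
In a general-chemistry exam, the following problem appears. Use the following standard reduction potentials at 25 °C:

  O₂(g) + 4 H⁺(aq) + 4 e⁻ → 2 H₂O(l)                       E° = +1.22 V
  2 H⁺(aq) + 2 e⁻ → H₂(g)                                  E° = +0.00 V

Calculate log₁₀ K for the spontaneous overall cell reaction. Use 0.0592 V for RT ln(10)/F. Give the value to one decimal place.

82.4

Cathode: O₂/H₂O; anode: H⁺/H₂. E°cell = +1.22 V, n = 4.
log K = nE°cell / 0.0592 = (4)(+1.22) / 0.0592 = 82.4.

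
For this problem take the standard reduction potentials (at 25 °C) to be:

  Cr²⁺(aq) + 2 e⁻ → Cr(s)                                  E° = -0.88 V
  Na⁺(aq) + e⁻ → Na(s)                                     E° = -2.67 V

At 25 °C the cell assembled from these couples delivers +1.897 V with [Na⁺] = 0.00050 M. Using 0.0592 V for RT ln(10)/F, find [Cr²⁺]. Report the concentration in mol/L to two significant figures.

Cr²⁺/Cr is the cathode, Na⁺/Na the anode: E°cell = +1.79 V, n = 2.
Overall reaction: Cr²⁺(aq) + 2 Na(s) → Cr(s) + 2 Na⁺(aq); Q = [Na⁺]^2/[Cr²⁺]^1.
From E = E° − (0.0592/n) log Q: log Q = (E° − E)·n/0.0592 = (+1.79 − (+1.897))·2/0.0592 = -3.6149.
So 1·log[Cr²⁺] = 2·log(0.0005) − log Q = -6.6021 − (-3.6149) = -2.9872; [Cr²⁺] = 10^(-2.9872) ≈ 0.0010 M.

0.0010 M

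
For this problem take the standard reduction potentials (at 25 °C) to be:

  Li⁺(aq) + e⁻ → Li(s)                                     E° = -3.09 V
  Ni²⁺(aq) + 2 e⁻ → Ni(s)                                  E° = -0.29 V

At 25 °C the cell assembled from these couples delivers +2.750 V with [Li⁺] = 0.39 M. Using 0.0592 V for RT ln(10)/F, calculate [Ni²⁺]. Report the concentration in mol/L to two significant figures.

Ni²⁺/Ni is the cathode, Li⁺/Li the anode: E°cell = +2.80 V, n = 2.
Overall reaction: Ni²⁺(aq) + 2 Li(s) → Ni(s) + 2 Li⁺(aq); Q = [Li⁺]^2/[Ni²⁺]^1.
From E = E° − (0.0592/n) log Q: log Q = (E° − E)·n/0.0592 = (+2.80 − (+2.750))·2/0.0592 = 1.6892.
So 1·log[Ni²⁺] = 2·log(0.39) − log Q = -0.8179 − (1.6892) = -2.5071; [Ni²⁺] = 10^(-2.5071) ≈ 0.0031 M.

0.0031 M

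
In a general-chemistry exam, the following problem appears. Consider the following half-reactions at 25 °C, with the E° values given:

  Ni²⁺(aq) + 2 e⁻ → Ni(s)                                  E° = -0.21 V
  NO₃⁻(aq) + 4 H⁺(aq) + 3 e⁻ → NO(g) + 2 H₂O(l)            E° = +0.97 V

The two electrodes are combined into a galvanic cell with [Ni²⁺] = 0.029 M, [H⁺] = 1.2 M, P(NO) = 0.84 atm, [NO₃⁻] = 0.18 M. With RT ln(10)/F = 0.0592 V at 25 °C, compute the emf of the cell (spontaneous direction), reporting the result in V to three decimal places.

NO₃⁻/NO is the cathode (higher E°), Ni²⁺/Ni the anode: E°cell = +0.97 − (-0.21) = +1.18 V, n = 6.
Overall: 2 NO₃⁻(aq) + 8 H⁺(aq) + 3 Ni(s) → 2 NO(g) + 4 H₂O(l) + 3 Ni²⁺(aq)
Q = P(NO)^2·[Ni²⁺]^3 / ([NO₃⁻]^2·[H⁺]^8); log Q = -3.908.
E = E° − (0.0592/n) log Q = +1.18 − (0.0592/6)(-3.908) = +1.219 V.

+1.219 V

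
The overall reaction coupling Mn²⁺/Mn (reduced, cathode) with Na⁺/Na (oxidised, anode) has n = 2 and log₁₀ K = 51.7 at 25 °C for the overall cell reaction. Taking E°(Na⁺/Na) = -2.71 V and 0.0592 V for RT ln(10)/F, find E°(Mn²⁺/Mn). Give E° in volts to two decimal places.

-1.18 V

E°cell = (0.0592/n)·log K = (0.0592/2)(51.7) = +1.530 V.
Since Mn²⁺/Mn is the cathode and Na⁺/Na the anode, E°cell = E°(Mn²⁺/Mn) − E°(Na⁺/Na).
So E°(Mn²⁺/Mn) = E°cell + E°(Na⁺/Na) = +1.530 + (-2.71) = -1.18 V.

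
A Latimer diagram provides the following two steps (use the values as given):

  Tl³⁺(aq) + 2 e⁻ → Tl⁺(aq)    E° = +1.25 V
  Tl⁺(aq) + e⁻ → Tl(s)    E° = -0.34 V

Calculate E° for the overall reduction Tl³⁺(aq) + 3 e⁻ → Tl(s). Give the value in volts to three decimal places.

+0.720 V

Standard free energies of sequential steps add: ΔG°₃ = ΔG°₁ + ΔG°₂, so n₃E°₃ = n₁E°₁ + n₂E°₂.
E°₃ = (2×+1.25 + 1×-0.34) / 3 = (+2.160) / 3 = +0.720 V.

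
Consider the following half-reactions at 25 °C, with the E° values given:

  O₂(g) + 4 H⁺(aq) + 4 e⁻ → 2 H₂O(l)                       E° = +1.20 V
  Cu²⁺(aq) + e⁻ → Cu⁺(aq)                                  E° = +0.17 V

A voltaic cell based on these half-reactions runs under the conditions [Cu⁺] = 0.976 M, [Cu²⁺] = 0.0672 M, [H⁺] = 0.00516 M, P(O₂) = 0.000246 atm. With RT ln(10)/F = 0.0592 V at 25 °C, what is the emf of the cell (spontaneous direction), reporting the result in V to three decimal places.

O₂/H₂O is the cathode (higher E°), Cu²⁺/Cu⁺ the anode: E°cell = +1.20 − (+0.17) = +1.03 V, n = 4.
Overall: O₂(g) + 4 H⁺(aq) + 4 Cu⁺(aq) → 2 H₂O(l) + 4 Cu²⁺(aq)
Q = [Cu²⁺]^4 / (P(O₂)·[H⁺]^4·[Cu⁺]^4); log Q = 8.110.
E = E° − (0.0592/n) log Q = +1.03 − (0.0592/4)(8.110) = +0.910 V.

+0.910 V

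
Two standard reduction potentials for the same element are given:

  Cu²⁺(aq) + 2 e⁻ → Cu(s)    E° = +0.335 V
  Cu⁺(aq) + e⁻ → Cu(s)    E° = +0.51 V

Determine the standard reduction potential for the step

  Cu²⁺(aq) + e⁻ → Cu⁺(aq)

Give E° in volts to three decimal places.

Sequential free energies add, so n₃E°₃ = n₁E°₁ + n₂E°₂.
With n₃ = 2, and the known step contributing 1×(+0.51) V, the unknown satisfies 1·E° = 2×(+0.335) − 1×(+0.51) = +0.160.
E° = +0.160 / 1 = +0.160 V.

+0.160 V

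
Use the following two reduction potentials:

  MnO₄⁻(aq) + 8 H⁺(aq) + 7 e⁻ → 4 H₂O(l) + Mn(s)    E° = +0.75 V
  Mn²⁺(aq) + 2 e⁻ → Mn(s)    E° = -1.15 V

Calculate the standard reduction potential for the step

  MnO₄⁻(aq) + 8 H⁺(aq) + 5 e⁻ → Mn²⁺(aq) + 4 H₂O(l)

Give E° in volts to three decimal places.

+1.510 V

Sequential free energies add, so n₃E°₃ = n₁E°₁ + n₂E°₂.
With n₃ = 7, and the known step contributing 2×(-1.15) V, the unknown satisfies 5·E° = 7×(+0.75) − 2×(-1.15) = +7.550.
E° = +7.550 / 5 = +1.510 V.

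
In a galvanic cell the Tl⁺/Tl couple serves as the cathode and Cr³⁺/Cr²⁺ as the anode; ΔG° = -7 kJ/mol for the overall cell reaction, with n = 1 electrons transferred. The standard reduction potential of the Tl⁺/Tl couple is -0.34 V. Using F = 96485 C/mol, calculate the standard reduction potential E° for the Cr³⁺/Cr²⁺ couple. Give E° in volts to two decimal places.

E°cell = −ΔG°/(nF) = −(-7×10³)/((1)(96485)) = +0.073 V.
Since Tl⁺/Tl is the cathode and Cr³⁺/Cr²⁺ the anode, E°cell = E°(Tl⁺/Tl) − E°(Cr³⁺/Cr²⁺).
So E°(Cr³⁺/Cr²⁺) = E°(Tl⁺/Tl) − E°cell = (-0.34) − (+0.073) = -0.41 V.

-0.41 V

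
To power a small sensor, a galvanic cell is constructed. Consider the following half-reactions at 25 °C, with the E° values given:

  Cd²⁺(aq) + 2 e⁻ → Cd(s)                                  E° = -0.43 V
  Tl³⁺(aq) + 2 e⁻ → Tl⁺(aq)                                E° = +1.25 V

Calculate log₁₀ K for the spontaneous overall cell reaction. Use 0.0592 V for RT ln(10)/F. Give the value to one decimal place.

Cathode: Tl³⁺/Tl⁺; anode: Cd²⁺/Cd. E°cell = +1.68 V, n = 2.
log K = nE°cell / 0.0592 = (2)(+1.68) / 0.0592 = 56.8.

56.8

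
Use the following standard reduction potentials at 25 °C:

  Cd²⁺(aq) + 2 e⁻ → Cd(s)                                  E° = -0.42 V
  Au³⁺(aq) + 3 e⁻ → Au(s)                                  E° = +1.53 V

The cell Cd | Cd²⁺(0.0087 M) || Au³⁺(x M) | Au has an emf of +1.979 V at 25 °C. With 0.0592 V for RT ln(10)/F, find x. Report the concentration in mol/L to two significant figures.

0.024 M

Au³⁺/Au is the cathode, Cd²⁺/Cd the anode: E°cell = +1.95 V, n = 6.
Overall reaction: 2 Au³⁺(aq) + 3 Cd(s) → 2 Au(s) + 3 Cd²⁺(aq); Q = [Cd²⁺]^3/[Au³⁺]^2.
From E = E° − (0.0592/n) log Q: log Q = (E° − E)·n/0.0592 = (+1.95 − (+1.979))·6/0.0592 = -2.9392.
So 2·log[Au³⁺] = 3·log(0.0087) − log Q = -6.1814 − (-2.9392) = -3.2422; log[Au³⁺] = -3.2422 / 2 = -1.6211; [Au³⁺] = 10^(-1.6211) ≈ 0.024 M.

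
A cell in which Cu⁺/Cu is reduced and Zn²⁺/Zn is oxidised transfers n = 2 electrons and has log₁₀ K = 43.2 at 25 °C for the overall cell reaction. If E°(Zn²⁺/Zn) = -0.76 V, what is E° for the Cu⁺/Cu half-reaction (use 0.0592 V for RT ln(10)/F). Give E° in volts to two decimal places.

E°cell = (0.0592/n)·log K = (0.0592/2)(43.2) = +1.279 V.
Since Cu⁺/Cu is the cathode and Zn²⁺/Zn the anode, E°cell = E°(Cu⁺/Cu) − E°(Zn²⁺/Zn).
So E°(Cu⁺/Cu) = E°cell + E°(Zn²⁺/Zn) = +1.279 + (-0.76) = +0.52 V.

+0.52 V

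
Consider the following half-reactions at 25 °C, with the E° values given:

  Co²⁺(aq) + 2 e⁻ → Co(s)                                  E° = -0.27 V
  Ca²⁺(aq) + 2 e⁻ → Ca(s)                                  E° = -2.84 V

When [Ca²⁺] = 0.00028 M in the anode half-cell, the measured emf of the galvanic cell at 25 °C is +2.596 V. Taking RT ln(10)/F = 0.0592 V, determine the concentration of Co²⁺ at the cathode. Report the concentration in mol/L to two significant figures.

0.0021 M

Co²⁺/Co is the cathode, Ca²⁺/Ca the anode: E°cell = +2.57 V, n = 2.
Overall reaction: Co²⁺(aq) + Ca(s) → Co(s) + Ca²⁺(aq); Q = [Ca²⁺]^1/[Co²⁺]^1.
From E = E° − (0.0592/n) log Q: log Q = (E° − E)·n/0.0592 = (+2.57 − (+2.596))·2/0.0592 = -0.8784.
So 1·log[Co²⁺] = 1·log(0.00028) − log Q = -3.5528 − (-0.8784) = -2.6744; [Co²⁺] = 10^(-2.6744) ≈ 0.0021 M.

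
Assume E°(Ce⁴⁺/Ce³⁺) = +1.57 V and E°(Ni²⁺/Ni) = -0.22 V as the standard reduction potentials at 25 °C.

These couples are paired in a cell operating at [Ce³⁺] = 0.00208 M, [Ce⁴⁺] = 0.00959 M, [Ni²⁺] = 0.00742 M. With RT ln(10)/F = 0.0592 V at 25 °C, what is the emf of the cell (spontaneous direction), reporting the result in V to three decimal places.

+1.892 V

Ce⁴⁺/Ce³⁺ is the cathode (higher E°), Ni²⁺/Ni the anode: E°cell = +1.57 − (-0.22) = +1.79 V, n = 2.
Overall: 2 Ce⁴⁺(aq) + Ni(s) → 2 Ce³⁺(aq) + Ni²⁺(aq)
Q = [Ce³⁺]^2·[Ni²⁺] / ([Ce⁴⁺]^2); log Q = -3.457.
E = E° − (0.0592/n) log Q = +1.79 − (0.0592/2)(-3.457) = +1.892 V.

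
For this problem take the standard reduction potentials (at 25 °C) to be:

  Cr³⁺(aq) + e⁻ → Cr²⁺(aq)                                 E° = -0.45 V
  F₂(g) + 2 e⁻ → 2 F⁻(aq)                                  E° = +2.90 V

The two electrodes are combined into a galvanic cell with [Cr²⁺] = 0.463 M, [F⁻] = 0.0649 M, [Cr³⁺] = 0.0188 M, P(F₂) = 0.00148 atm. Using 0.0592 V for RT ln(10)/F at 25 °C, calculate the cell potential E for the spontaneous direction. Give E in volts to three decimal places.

F₂/F⁻ is the cathode (higher E°), Cr³⁺/Cr²⁺ the anode: E°cell = +2.90 − (-0.45) = +3.35 V, n = 2.
Overall: F₂(g) + 2 Cr²⁺(aq) → 2 F⁻(aq) + 2 Cr³⁺(aq)
Q = [F⁻]^2·[Cr³⁺]^2 / (P(F₂)·[Cr²⁺]^2); log Q = -2.329.
E = E° − (0.0592/n) log Q = +3.35 − (0.0592/2)(-2.329) = +3.419 V.

+3.419 V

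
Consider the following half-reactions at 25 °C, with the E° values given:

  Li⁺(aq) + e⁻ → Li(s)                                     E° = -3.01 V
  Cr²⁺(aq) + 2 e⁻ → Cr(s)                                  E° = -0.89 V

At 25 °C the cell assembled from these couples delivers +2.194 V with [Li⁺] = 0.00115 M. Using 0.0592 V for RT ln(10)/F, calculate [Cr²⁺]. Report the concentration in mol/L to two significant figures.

Cr²⁺/Cr is the cathode, Li⁺/Li the anode: E°cell = +2.12 V, n = 2.
Overall reaction: Cr²⁺(aq) + 2 Li(s) → Cr(s) + 2 Li⁺(aq); Q = [Li⁺]^2/[Cr²⁺]^1.
From E = E° − (0.0592/n) log Q: log Q = (E° − E)·n/0.0592 = (+2.12 − (+2.194))·2/0.0592 = -2.5000.
So 1·log[Cr²⁺] = 2·log(0.00115) − log Q = -5.8786 − (-2.5000) = -3.3786; [Cr²⁺] = 10^(-3.3786) ≈ 0.00042 M.

0.00042 M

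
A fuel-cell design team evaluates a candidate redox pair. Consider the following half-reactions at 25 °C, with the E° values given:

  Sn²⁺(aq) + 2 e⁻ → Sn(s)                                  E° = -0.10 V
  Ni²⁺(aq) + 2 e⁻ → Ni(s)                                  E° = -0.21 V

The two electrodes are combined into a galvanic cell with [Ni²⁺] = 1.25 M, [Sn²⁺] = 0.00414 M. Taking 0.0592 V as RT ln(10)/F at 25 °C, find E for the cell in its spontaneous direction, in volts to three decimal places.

+0.037 V

Sn²⁺/Sn is the cathode (higher E°), Ni²⁺/Ni the anode: E°cell = -0.10 − (-0.21) = +0.11 V, n = 2.
Overall: Sn²⁺(aq) + Ni(s) → Sn(s) + Ni²⁺(aq)
Q = [Ni²⁺] / ([Sn²⁺]); log Q = 2.480.
E = E° − (0.0592/n) log Q = +0.11 − (0.0592/2)(2.480) = +0.037 V.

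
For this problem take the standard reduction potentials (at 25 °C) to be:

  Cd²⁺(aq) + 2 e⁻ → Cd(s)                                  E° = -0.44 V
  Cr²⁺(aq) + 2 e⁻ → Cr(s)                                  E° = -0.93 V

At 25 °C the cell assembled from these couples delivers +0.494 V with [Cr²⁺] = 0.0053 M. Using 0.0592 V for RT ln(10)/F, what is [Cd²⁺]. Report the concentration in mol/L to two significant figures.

0.0072 M

Cd²⁺/Cd is the cathode, Cr²⁺/Cr the anode: E°cell = +0.49 V, n = 2.
Overall reaction: Cd²⁺(aq) + Cr(s) → Cd(s) + Cr²⁺(aq); Q = [Cr²⁺]^1/[Cd²⁺]^1.
From E = E° − (0.0592/n) log Q: log Q = (E° − E)·n/0.0592 = (+0.49 − (+0.494))·2/0.0592 = -0.1351.
So 1·log[Cd²⁺] = 1·log(0.0053) − log Q = -2.2757 − (-0.1351) = -2.1406; [Cd²⁺] = 10^(-2.1406) ≈ 0.0072 M.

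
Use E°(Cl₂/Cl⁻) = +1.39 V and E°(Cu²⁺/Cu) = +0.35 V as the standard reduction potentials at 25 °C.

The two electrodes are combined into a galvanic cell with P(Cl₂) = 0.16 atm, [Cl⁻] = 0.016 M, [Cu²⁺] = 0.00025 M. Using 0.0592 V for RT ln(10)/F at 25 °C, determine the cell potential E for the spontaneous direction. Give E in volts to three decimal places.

Cl₂/Cl⁻ is the cathode (higher E°), Cu²⁺/Cu the anode: E°cell = +1.39 − (+0.35) = +1.04 V, n = 2.
Overall: Cl₂(g) + Cu(s) → 2 Cl⁻(aq) + Cu²⁺(aq)
Q = [Cl⁻]^2·[Cu²⁺] / (P(Cl₂)); log Q = -6.398.
E = E° − (0.0592/n) log Q = +1.04 − (0.0592/2)(-6.398) = +1.229 V.

+1.229 V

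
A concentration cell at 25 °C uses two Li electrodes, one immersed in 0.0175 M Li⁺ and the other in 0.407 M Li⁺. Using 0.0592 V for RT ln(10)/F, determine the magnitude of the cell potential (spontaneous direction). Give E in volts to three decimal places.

+0.081 V

For a concentration cell E°cell = 0. The 0.407 M side is the cathode (reduction is favoured where [Li⁺] is higher).
With n = 1, E = −(0.0592/1) log([Li⁺]ₐₙ/[Li⁺]꜀ₐₜ) = −(0.0592/1) log(0.0175/0.407) = −(0.0592/1)(-1.367) = +0.081 V.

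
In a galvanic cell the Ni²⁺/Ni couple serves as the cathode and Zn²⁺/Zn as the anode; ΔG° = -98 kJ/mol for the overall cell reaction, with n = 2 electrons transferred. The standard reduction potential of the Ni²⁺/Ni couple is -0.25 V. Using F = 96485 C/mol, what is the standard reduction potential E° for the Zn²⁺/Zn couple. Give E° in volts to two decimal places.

E°cell = −ΔG°/(nF) = −(-98×10³)/((2)(96485)) = +0.508 V.
Since Ni²⁺/Ni is the cathode and Zn²⁺/Zn the anode, E°cell = E°(Ni²⁺/Ni) − E°(Zn²⁺/Zn).
So E°(Zn²⁺/Zn) = E°(Ni²⁺/Ni) − E°cell = (-0.25) − (+0.508) = -0.76 V.

-0.76 V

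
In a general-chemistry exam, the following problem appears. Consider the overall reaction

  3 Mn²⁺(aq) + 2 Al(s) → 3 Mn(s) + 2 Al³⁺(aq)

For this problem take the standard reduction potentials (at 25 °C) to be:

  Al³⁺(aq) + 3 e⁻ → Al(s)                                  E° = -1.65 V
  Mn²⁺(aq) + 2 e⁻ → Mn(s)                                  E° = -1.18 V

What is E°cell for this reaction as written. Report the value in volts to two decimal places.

The Mn²⁺/Mn couple has the higher reduction potential, so it is the cathode; Al³⁺/Al is oxidised at the anode.
E°cell = E°(cathode) − E°(anode) = (-1.18) − (-1.65) = +0.47 V.

+0.47 V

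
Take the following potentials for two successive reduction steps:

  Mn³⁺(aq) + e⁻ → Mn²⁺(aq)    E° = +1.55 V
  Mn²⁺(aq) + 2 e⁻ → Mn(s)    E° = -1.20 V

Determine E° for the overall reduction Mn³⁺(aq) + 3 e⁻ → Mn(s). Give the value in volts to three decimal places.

-0.283 V

Since ΔG° = −nFE° is additive over sequential reductions, n₃E°₃ = n₁E°₁ + n₂E°₂.
E°₃ = (1×+1.55 + 2×-1.20) / 3 = (-0.850) / 3 = -0.283 V.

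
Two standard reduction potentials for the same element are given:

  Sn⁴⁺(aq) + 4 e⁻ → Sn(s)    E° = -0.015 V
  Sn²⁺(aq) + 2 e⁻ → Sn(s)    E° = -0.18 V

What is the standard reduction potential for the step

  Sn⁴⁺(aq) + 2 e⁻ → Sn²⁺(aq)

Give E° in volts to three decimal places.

+0.150 V

Sequential free energies add, so n₃E°₃ = n₁E°₁ + n₂E°₂.
With n₃ = 4, and the known step contributing 2×(-0.18) V, the unknown satisfies 2·E° = 4×(-0.015) − 2×(-0.18) = +0.300.
E° = +0.300 / 2 = +0.150 V.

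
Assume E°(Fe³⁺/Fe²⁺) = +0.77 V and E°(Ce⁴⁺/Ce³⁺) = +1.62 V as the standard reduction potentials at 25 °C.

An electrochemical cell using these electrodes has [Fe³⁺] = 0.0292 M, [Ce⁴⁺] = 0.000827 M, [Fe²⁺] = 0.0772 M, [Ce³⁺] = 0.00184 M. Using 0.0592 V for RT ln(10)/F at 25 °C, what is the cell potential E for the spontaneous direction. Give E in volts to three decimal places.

+0.854 V

Ce⁴⁺/Ce³⁺ is the cathode (higher E°), Fe³⁺/Fe²⁺ the anode: E°cell = +1.62 − (+0.77) = +0.85 V, n = 1.
Overall: Ce⁴⁺(aq) + Fe²⁺(aq) → Ce³⁺(aq) + Fe³⁺(aq)
Q = [Ce³⁺]·[Fe³⁺] / ([Ce⁴⁺]·[Fe²⁺]); log Q = -0.075.
E = E° − (0.0592/n) log Q = +0.85 − (0.0592/1)(-0.075) = +0.854 V.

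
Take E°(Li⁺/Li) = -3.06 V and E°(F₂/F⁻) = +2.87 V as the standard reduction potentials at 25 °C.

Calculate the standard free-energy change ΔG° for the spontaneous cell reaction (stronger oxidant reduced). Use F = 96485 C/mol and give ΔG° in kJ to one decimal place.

F₂/F⁻ (E° = +2.87 V) is the cathode; Li⁺/Li (E° = -3.06 V) is the anode, so E°cell = +5.93 V.
Balancing electrons gives n = 2 (lcm of 2 and 1).
ΔG° = −nFE° = −(2)(96485)(+5.93) = -1,144,312 J = -1144.3 kJ.

-1144.3 kJ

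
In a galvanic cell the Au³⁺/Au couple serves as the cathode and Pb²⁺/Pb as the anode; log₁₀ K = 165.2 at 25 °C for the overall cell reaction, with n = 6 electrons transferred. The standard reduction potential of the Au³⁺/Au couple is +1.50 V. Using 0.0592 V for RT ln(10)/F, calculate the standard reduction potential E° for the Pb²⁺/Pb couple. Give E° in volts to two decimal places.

E°cell = (0.0592/n)·log K = (0.0592/6)(165.2) = +1.630 V.
Since Au³⁺/Au is the cathode and Pb²⁺/Pb the anode, E°cell = E°(Au³⁺/Au) − E°(Pb²⁺/Pb).
So E°(Pb²⁺/Pb) = E°(Au³⁺/Au) − E°cell = (+1.50) − (+1.630) = -0.13 V.

-0.13 V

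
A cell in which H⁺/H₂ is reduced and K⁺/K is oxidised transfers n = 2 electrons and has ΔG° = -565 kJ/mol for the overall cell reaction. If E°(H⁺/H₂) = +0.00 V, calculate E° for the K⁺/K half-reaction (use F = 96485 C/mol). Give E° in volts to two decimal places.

E°cell = −ΔG°/(nF) = −(-565×10³)/((2)(96485)) = +2.928 V.
Since H⁺/H₂ is the cathode and K⁺/K the anode, E°cell = E°(H⁺/H₂) − E°(K⁺/K).
So E°(K⁺/K) = E°(H⁺/H₂) − E°cell = (+0.00) − (+2.928) = -2.93 V.

-2.93 V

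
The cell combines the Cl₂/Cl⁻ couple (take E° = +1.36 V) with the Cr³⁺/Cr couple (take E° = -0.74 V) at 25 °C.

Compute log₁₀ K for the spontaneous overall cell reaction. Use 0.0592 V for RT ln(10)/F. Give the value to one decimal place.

212.8

Cathode: Cl₂/Cl⁻; anode: Cr³⁺/Cr. E°cell = +2.10 V, n = 6.
log K = nE°cell / 0.0592 = (6)(+2.10) / 0.0592 = 212.8.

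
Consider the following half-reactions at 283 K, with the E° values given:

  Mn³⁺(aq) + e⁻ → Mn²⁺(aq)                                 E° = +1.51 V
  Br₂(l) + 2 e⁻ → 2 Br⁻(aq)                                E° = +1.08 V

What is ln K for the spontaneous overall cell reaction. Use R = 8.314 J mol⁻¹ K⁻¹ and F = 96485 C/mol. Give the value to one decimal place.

Cathode: Mn³⁺/Mn²⁺; anode: Br₂/Br⁻. E°cell = (+1.51) − (+1.08) = +0.43 V, with n = 2.
ΔG° = −nFE° = −RT ln K, so ln K = nFE°/(RT) = (2)(96485)(+0.43) / ((8.314)(283)) = 35.266.

35.3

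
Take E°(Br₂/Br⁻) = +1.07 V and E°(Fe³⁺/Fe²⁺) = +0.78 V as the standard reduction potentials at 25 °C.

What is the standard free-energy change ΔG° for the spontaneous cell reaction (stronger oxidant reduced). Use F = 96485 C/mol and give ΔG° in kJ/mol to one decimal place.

Br₂/Br⁻ (E° = +1.07 V) is the cathode; Fe³⁺/Fe²⁺ (E° = +0.78 V) is the anode, so E°cell = +0.29 V.
Balancing electrons gives n = 2 (lcm of 2 and 1).
ΔG° = −nFE° = −(2)(96485)(+0.29) = -55,961 J = -56.0 kJ/mol.

-56.0 kJ/mol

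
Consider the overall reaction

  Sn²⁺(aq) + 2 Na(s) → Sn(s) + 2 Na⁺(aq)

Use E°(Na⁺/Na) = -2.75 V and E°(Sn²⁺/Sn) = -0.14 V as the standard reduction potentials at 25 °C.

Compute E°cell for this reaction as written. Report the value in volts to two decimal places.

+2.61 V

The Sn²⁺/Sn couple has the higher reduction potential, so it is the cathode; Na⁺/Na is oxidised at the anode.
E°cell = E°(cathode) − E°(anode) = (-0.14) − (-2.75) = +2.61 V.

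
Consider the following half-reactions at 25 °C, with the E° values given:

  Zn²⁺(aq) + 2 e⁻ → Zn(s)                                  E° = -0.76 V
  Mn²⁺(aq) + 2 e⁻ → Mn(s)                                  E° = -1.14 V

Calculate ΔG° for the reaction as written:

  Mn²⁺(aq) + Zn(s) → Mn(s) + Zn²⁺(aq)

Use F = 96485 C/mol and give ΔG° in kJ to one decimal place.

As written, Mn²⁺/Mn is reduced (cathode) and Zn²⁺/Zn is oxidised (anode), so E°cell = (-1.14) − (-0.76) = -0.38 V.
Balancing electrons gives n = 2.
ΔG° = −nFE° = −(2)(96485)(-0.38) = 73,329 J = +73.3 kJ.

+73.3 kJ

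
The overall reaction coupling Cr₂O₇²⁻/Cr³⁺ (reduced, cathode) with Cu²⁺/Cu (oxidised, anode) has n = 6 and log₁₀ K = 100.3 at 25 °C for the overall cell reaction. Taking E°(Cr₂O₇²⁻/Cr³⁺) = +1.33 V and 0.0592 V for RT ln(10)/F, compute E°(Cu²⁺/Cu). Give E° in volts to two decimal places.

+0.34 V

E°cell = (0.0592/n)·log K = (0.0592/6)(100.3) = +0.990 V.
Since Cr₂O₇²⁻/Cr³⁺ is the cathode and Cu²⁺/Cu the anode, E°cell = E°(Cr₂O₇²⁻/Cr³⁺) − E°(Cu²⁺/Cu).
So E°(Cu²⁺/Cu) = E°(Cr₂O₇²⁻/Cr³⁺) − E°cell = (+1.33) − (+0.990) = +0.34 V.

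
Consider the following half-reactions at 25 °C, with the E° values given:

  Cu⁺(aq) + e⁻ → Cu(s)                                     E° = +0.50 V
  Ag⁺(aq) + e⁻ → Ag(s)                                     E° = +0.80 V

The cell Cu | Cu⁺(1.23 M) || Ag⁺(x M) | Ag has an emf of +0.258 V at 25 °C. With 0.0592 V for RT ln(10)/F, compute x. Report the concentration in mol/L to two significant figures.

0.24 M

Ag⁺/Ag is the cathode, Cu⁺/Cu the anode: E°cell = +0.30 V, n = 1.
Overall reaction: Ag⁺(aq) + Cu(s) → Ag(s) + Cu⁺(aq); Q = [Cu⁺]^1/[Ag⁺]^1.
From E = E° − (0.0592/n) log Q: log Q = (E° − E)·n/0.0592 = (+0.30 − (+0.258))·1/0.0592 = 0.7095.
So 1·log[Ag⁺] = 1·log(1.23) − log Q = 0.0899 − (0.7095) = -0.6196; [Ag⁺] = 10^(-0.6196) ≈ 0.24 M.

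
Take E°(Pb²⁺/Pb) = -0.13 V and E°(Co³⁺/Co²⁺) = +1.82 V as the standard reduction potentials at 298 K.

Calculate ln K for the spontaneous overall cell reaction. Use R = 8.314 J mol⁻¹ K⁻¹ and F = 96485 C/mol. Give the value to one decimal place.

151.9

Cathode: Co³⁺/Co²⁺; anode: Pb²⁺/Pb. E°cell = (+1.82) − (-0.13) = +1.95 V, with n = 2.
ΔG° = −nFE° = −RT ln K, so ln K = nFE°/(RT) = (2)(96485)(+1.95) / ((8.314)(298)) = 151.879.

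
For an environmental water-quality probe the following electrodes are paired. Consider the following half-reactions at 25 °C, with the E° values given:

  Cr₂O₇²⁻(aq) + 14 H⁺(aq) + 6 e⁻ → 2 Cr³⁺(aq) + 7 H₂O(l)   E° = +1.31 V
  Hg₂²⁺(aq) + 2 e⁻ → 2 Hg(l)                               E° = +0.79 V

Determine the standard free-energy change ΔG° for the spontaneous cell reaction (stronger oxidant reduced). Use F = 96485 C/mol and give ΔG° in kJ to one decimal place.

Cr₂O₇²⁻/Cr³⁺ (E° = +1.31 V) is the cathode; Hg₂²⁺/Hg (E° = +0.79 V) is the anode, so E°cell = +0.52 V.
Balancing electrons gives n = 6 (lcm of 6 and 2).
ΔG° = −nFE° = −(6)(96485)(+0.52) = -301,033 J = -301.0 kJ.

-301.0 kJ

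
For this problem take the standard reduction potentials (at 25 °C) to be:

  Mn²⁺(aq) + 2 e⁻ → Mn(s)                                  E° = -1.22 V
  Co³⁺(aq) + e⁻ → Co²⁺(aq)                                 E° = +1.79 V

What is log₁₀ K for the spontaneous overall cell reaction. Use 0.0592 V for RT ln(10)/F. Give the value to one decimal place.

101.7

Cathode: Co³⁺/Co²⁺; anode: Mn²⁺/Mn. E°cell = +3.01 V, n = 2.
log K = nE°cell / 0.0592 = (2)(+3.01) / 0.0592 = 101.7.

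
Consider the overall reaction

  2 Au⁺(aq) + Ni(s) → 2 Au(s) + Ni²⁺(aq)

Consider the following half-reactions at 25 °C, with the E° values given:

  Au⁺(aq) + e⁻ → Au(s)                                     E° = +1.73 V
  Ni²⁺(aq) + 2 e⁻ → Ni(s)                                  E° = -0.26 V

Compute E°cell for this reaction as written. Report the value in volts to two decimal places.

+1.99 V

The Au⁺/Au couple has the higher reduction potential, so it is the cathode; Ni²⁺/Ni is oxidised at the anode.
E°cell = E°(cathode) − E°(anode) = (+1.73) − (-0.26) = +1.99 V.
Since E°cell > 0, the reaction is spontaneous under standard conditions.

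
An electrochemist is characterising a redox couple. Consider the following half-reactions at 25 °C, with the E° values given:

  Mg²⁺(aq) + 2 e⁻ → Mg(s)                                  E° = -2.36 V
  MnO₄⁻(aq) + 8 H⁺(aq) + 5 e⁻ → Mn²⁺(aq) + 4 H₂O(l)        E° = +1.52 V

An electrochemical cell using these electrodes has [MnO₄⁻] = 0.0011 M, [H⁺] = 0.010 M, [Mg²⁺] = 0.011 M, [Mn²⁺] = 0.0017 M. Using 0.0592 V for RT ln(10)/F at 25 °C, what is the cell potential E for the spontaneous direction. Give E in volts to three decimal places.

+3.746 V

MnO₄⁻/Mn²⁺ is the cathode (higher E°), Mg²⁺/Mg the anode: E°cell = +1.52 − (-2.36) = +3.88 V, n = 10.
Overall: 2 MnO₄⁻(aq) + 16 H⁺(aq) + 5 Mg(s) → 2 Mn²⁺(aq) + 8 H₂O(l) + 5 Mg²⁺(aq)
Q = [Mn²⁺]^2·[Mg²⁺]^5 / ([MnO₄⁻]^2·[H⁺]^16); log Q = 22.585.
E = E° − (0.0592/n) log Q = +3.88 − (0.0592/10)(22.585) = +3.746 V.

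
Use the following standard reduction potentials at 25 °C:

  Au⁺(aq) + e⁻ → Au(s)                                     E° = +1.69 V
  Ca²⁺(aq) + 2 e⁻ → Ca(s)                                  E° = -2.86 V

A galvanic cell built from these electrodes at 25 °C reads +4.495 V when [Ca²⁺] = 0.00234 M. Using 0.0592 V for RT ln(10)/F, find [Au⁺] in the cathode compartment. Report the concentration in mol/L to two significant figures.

0.0057 M

Au⁺/Au is the cathode, Ca²⁺/Ca the anode: E°cell = +4.55 V, n = 2.
Overall reaction: 2 Au⁺(aq) + Ca(s) → 2 Au(s) + Ca²⁺(aq); Q = [Ca²⁺]^1/[Au⁺]^2.
From E = E° − (0.0592/n) log Q: log Q = (E° − E)·n/0.0592 = (+4.55 − (+4.495))·2/0.0592 = 1.8581.
So 2·log[Au⁺] = 1·log(0.00234) − log Q = -2.6308 − (1.8581) = -4.4889; log[Au⁺] = -4.4889 / 2 = -2.2445; [Au⁺] = 10^(-2.2445) ≈ 0.0057 M.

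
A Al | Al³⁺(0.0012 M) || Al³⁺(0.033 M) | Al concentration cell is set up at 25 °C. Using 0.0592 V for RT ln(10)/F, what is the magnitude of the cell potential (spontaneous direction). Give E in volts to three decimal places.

For a concentration cell E°cell = 0. The 0.033 M side is the cathode (reduction is favoured where [Al³⁺] is higher).
With n = 3, E = −(0.0592/3) log([Al³⁺]ₐₙ/[Al³⁺]꜀ₐₜ) = −(0.0592/3) log(0.0012/0.033) = −(0.0592/3)(-1.439) = +0.028 V.

+0.028 V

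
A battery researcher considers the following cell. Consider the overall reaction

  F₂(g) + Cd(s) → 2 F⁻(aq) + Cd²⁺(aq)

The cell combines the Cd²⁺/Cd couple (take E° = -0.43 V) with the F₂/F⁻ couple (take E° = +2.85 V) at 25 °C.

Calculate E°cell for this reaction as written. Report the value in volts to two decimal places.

The F₂/F⁻ couple has the higher reduction potential, so it is the cathode; Cd²⁺/Cd is oxidised at the anode.
E°cell = E°(cathode) − E°(anode) = (+2.85) − (-0.43) = +3.28 V.
Since E°cell > 0, the reaction is spontaneous under standard conditions.

+3.28 V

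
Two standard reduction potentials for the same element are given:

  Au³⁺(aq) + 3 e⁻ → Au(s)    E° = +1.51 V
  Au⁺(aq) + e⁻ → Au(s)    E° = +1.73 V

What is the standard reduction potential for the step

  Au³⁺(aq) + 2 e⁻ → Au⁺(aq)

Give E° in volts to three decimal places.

Sequential free energies add, so n₃E°₃ = n₁E°₁ + n₂E°₂.
With n₃ = 3, and the known step contributing 1×(+1.73) V, the unknown satisfies 2·E° = 3×(+1.51) − 1×(+1.73) = +2.800.
E° = +2.800 / 2 = +1.400 V.

+1.400 V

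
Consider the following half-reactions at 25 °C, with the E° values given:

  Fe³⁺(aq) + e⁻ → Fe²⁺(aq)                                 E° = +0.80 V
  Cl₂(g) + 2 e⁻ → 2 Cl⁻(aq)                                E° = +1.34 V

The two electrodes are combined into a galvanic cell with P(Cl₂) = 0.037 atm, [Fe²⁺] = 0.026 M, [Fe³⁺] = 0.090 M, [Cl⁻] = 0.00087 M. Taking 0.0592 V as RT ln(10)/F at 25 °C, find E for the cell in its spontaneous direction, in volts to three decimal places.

+0.647 V

Cl₂/Cl⁻ is the cathode (higher E°), Fe³⁺/Fe²⁺ the anode: E°cell = +1.34 − (+0.80) = +0.54 V, n = 2.
Overall: Cl₂(g) + 2 Fe²⁺(aq) → 2 Cl⁻(aq) + 2 Fe³⁺(aq)
Q = [Cl⁻]^2·[Fe³⁺]^2 / (P(Cl₂)·[Fe²⁺]^2); log Q = -3.611.
E = E° − (0.0592/n) log Q = +0.54 − (0.0592/2)(-3.611) = +0.647 V.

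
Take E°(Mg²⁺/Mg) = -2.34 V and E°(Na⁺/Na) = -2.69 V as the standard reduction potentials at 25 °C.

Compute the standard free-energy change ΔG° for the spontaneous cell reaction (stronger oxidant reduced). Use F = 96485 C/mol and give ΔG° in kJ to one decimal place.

-67.5 kJ

Mg²⁺/Mg (E° = -2.34 V) is the cathode; Na⁺/Na (E° = -2.69 V) is the anode, so E°cell = +0.35 V.
Balancing electrons gives n = 2 (lcm of 2 and 1).
ΔG° = −nFE° = −(2)(96485)(+0.35) = -67,540 J = -67.5 kJ.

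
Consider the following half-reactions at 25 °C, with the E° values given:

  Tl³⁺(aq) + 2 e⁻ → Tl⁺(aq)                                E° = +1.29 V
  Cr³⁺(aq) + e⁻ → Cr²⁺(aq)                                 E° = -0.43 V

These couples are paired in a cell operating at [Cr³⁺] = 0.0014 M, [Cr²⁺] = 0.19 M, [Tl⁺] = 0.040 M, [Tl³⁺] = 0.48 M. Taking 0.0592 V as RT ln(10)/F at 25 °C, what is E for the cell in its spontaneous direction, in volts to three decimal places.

+1.878 V

Tl³⁺/Tl⁺ is the cathode (higher E°), Cr³⁺/Cr²⁺ the anode: E°cell = +1.29 − (-0.43) = +1.72 V, n = 2.
Overall: Tl³⁺(aq) + 2 Cr²⁺(aq) → Tl⁺(aq) + 2 Cr³⁺(aq)
Q = [Tl⁺]·[Cr³⁺]^2 / ([Tl³⁺]·[Cr²⁺]^2); log Q = -5.344.
E = E° − (0.0592/n) log Q = +1.72 − (0.0592/2)(-5.344) = +1.878 V.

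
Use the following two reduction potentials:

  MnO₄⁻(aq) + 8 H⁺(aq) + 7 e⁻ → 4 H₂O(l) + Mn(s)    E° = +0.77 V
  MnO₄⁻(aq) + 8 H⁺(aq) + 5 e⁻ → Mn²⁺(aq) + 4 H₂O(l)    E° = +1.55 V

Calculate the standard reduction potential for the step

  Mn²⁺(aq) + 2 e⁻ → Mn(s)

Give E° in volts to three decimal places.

Sequential free energies add, so n₃E°₃ = n₁E°₁ + n₂E°₂.
With n₃ = 7, and the known step contributing 5×(+1.55) V, the unknown satisfies 2·E° = 7×(+0.77) − 5×(+1.55) = -2.360.
E° = -2.360 / 2 = -1.180 V.

-1.180 V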